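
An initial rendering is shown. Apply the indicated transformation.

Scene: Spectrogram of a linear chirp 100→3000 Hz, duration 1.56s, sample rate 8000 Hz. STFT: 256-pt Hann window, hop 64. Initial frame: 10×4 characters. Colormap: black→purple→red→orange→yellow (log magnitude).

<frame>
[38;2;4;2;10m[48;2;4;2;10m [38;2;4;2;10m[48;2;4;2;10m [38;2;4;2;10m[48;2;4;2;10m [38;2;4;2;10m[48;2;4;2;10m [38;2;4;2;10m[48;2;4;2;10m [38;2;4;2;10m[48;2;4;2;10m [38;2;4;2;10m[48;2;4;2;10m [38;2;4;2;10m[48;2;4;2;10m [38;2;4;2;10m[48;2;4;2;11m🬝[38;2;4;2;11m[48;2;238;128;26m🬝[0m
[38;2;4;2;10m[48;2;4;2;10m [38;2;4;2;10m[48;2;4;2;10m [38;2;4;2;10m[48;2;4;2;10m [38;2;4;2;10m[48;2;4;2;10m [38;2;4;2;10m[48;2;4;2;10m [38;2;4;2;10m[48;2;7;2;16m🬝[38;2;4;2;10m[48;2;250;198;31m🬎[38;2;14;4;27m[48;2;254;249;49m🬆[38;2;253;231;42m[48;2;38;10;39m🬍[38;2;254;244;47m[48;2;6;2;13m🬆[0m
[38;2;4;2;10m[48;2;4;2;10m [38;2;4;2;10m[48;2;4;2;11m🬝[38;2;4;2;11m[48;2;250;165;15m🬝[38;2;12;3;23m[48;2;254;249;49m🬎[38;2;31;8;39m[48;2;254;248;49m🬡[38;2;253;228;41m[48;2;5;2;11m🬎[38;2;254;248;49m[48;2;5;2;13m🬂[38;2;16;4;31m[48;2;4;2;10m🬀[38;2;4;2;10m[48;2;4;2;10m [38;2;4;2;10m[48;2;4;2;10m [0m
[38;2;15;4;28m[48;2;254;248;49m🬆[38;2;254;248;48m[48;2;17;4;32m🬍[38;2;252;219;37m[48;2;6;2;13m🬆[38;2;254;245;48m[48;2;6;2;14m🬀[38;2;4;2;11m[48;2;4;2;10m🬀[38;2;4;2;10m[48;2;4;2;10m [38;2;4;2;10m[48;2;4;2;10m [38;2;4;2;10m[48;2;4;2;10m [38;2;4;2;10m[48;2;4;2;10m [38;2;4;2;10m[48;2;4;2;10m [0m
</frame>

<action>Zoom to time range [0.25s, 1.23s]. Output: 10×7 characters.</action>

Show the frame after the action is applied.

<frame>
[38;2;4;2;10m[48;2;4;2;10m [38;2;4;2;10m[48;2;4;2;10m [38;2;4;2;10m[48;2;4;2;10m [38;2;4;2;10m[48;2;4;2;10m [38;2;4;2;10m[48;2;4;2;10m [38;2;4;2;10m[48;2;4;2;10m [38;2;4;2;10m[48;2;4;2;10m [38;2;4;2;10m[48;2;4;2;10m [38;2;4;2;10m[48;2;4;2;10m [38;2;4;2;10m[48;2;4;2;10m [0m
[38;2;4;2;10m[48;2;4;2;10m [38;2;4;2;10m[48;2;4;2;10m [38;2;4;2;10m[48;2;4;2;10m [38;2;4;2;10m[48;2;4;2;10m [38;2;4;2;10m[48;2;4;2;10m [38;2;4;2;10m[48;2;4;2;10m [38;2;4;2;10m[48;2;4;2;10m [38;2;4;2;10m[48;2;4;2;10m [38;2;4;2;10m[48;2;4;2;10m [38;2;4;2;10m[48;2;4;2;10m [0m
[38;2;4;2;10m[48;2;4;2;10m [38;2;4;2;10m[48;2;4;2;10m [38;2;4;2;10m[48;2;4;2;10m [38;2;4;2;10m[48;2;4;2;10m [38;2;4;2;10m[48;2;4;2;10m [38;2;4;2;10m[48;2;4;2;10m [38;2;4;2;10m[48;2;4;2;10m [38;2;4;2;10m[48;2;4;2;11m🬝[38;2;4;2;10m[48;2;10;3;21m🬝[38;2;35;9;27m[48;2;254;247;48m🬝[0m
[38;2;4;2;10m[48;2;4;2;10m [38;2;4;2;10m[48;2;4;2;10m [38;2;4;2;10m[48;2;4;2;10m [38;2;4;2;10m[48;2;4;2;10m [38;2;4;2;10m[48;2;5;2;12m🬝[38;2;4;2;11m[48;2;35;8;63m🬝[38;2;11;3;23m[48;2;254;247;48m🬎[38;2;9;2;19m[48;2;253;232;42m🬂[38;2;240;200;56m[48;2;14;3;28m🬎[38;2;254;248;49m[48;2;31;8;31m🬂[0m
[38;2;4;2;10m[48;2;4;2;10m [38;2;4;2;10m[48;2;6;2;14m🬝[38;2;6;2;14m[48;2;206;65;70m🬝[38;2;46;12;31m[48;2;254;249;49m🬎[38;2;90;23;62m[48;2;254;248;49m🬡[38;2;249;217;45m[48;2;8;2;17m🬎[38;2;252;207;32m[48;2;7;2;16m🬂[38;2;16;4;30m[48;2;4;2;10m🬀[38;2;4;2;11m[48;2;4;2;10m🬀[38;2;4;2;10m[48;2;4;2;10m [0m
[38;2;8;2;17m[48;2;252;220;37m🬆[38;2;26;6;47m[48;2;248;214;45m🬟[38;2;254;248;49m[48;2;19;4;35m🬆[38;2;254;248;49m[48;2;22;6;27m🬀[38;2;10;3;21m[48;2;4;2;10m🬀[38;2;4;2;11m[48;2;4;2;10m🬀[38;2;4;2;10m[48;2;4;2;10m [38;2;4;2;10m[48;2;4;2;10m [38;2;4;2;10m[48;2;4;2;10m [38;2;4;2;10m[48;2;4;2;10m [0m
[38;2;251;189;25m[48;2;10;3;20m🬀[38;2;7;2;15m[48;2;4;2;10m🬀[38;2;4;2;10m[48;2;4;2;10m [38;2;4;2;10m[48;2;4;2;10m [38;2;4;2;10m[48;2;4;2;10m [38;2;4;2;10m[48;2;4;2;10m [38;2;4;2;10m[48;2;4;2;10m [38;2;4;2;10m[48;2;4;2;10m [38;2;4;2;10m[48;2;4;2;10m [38;2;4;2;10m[48;2;4;2;10m [0m
</frame>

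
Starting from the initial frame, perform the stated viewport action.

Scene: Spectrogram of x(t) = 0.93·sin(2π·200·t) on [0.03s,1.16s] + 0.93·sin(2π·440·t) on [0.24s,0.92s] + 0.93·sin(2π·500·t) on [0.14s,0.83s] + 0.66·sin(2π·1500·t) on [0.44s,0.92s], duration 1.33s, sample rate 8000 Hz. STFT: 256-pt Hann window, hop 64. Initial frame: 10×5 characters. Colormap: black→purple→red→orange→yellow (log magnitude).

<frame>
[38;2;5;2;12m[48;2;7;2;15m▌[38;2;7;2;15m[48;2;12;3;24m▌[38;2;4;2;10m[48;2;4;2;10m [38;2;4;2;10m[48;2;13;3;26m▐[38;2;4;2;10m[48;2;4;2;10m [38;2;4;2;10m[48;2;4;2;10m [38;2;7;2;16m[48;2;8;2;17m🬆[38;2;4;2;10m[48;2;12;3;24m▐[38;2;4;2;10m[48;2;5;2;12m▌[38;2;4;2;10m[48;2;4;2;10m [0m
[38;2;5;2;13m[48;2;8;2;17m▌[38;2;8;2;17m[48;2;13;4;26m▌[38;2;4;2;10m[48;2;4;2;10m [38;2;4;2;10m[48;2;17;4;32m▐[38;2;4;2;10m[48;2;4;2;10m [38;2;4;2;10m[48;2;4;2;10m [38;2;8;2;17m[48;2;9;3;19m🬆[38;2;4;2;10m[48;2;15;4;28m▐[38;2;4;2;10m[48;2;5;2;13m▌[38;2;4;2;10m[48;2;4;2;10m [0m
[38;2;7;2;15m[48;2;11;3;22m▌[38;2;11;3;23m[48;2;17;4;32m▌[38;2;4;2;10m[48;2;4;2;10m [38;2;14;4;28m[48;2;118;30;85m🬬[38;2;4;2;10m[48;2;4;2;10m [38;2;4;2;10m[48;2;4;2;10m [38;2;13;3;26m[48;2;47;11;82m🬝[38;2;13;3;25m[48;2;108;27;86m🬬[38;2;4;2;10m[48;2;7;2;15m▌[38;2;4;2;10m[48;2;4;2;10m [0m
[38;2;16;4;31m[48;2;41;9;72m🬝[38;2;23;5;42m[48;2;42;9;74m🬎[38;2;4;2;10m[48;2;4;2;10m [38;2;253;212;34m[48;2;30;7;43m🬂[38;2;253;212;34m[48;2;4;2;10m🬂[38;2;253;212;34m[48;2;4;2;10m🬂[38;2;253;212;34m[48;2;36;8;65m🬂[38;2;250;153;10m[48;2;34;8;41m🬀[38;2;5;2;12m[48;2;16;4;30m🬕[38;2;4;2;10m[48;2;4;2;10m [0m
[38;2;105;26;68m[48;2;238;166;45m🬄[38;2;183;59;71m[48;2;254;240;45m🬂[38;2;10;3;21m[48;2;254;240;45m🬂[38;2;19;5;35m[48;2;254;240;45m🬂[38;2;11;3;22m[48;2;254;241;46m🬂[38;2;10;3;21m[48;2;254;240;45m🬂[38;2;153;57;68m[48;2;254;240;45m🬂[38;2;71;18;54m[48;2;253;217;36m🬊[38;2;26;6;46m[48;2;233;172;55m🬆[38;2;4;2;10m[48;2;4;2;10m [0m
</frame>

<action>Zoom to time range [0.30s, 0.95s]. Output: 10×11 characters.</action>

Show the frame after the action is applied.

<frame>
[38;2;4;2;10m[48;2;4;2;10m [38;2;4;2;10m[48;2;5;2;12m▌[38;2;4;2;10m[48;2;11;3;23m▐[38;2;4;2;10m[48;2;4;2;10m [38;2;4;2;10m[48;2;4;2;10m [38;2;4;2;10m[48;2;4;2;10m [38;2;4;2;10m[48;2;4;2;10m [38;2;4;2;10m[48;2;4;2;10m [38;2;7;2;16m[48;2;6;2;14m▌[38;2;4;2;10m[48;2;11;3;22m▌[0m
[38;2;4;2;10m[48;2;4;2;10m [38;2;4;2;10m[48;2;5;2;12m▌[38;2;4;2;10m[48;2;12;3;23m▐[38;2;4;2;10m[48;2;4;2;10m [38;2;4;2;10m[48;2;4;2;10m [38;2;4;2;10m[48;2;4;2;10m [38;2;4;2;10m[48;2;4;2;10m [38;2;4;2;10m[48;2;4;2;10m [38;2;6;2;14m[48;2;8;2;16m▐[38;2;4;2;10m[48;2;11;3;22m▌[0m
[38;2;4;2;10m[48;2;4;2;10m [38;2;4;2;10m[48;2;5;2;12m▌[38;2;4;2;10m[48;2;13;3;26m▐[38;2;4;2;10m[48;2;4;2;10m [38;2;4;2;10m[48;2;4;2;10m [38;2;4;2;10m[48;2;4;2;10m [38;2;4;2;10m[48;2;4;2;10m [38;2;4;2;10m[48;2;4;2;10m [38;2;8;2;17m[48;2;7;2;15m▌[38;2;4;2;10m[48;2;12;3;23m▌[0m
[38;2;4;2;10m[48;2;4;2;10m [38;2;4;2;10m[48;2;5;2;13m▌[38;2;4;2;10m[48;2;15;4;29m▐[38;2;4;2;10m[48;2;4;2;10m [38;2;4;2;10m[48;2;4;2;10m [38;2;4;2;10m[48;2;4;2;10m [38;2;4;2;10m[48;2;4;2;10m [38;2;4;2;10m[48;2;4;2;10m [38;2;7;2;16m[48;2;8;3;18m▐[38;2;4;2;10m[48;2;13;3;26m▌[0m
[38;2;4;2;10m[48;2;4;2;10m [38;2;4;2;10m[48;2;6;2;14m▌[38;2;4;2;10m[48;2;20;4;36m▐[38;2;4;2;10m[48;2;4;2;10m [38;2;4;2;10m[48;2;4;2;10m [38;2;4;2;10m[48;2;4;2;10m [38;2;4;2;10m[48;2;4;2;10m [38;2;4;2;10m[48;2;4;2;10m [38;2;8;2;17m[48;2;9;3;20m▐[38;2;4;2;10m[48;2;16;4;31m▌[0m
[38;2;4;2;10m[48;2;4;2;10m [38;2;4;2;10m[48;2;9;2;18m▌[38;2;4;2;10m[48;2;30;7;53m▐[38;2;4;2;10m[48;2;4;2;10m [38;2;4;2;10m[48;2;4;2;10m [38;2;4;2;10m[48;2;4;2;10m [38;2;4;2;10m[48;2;4;2;10m [38;2;4;2;10m[48;2;4;2;10m [38;2;9;3;19m[48;2;11;3;23m▐[38;2;4;2;10m[48;2;26;6;47m▌[0m
[38;2;4;2;10m[48;2;4;2;10m [38;2;4;2;10m[48;2;19;4;35m▌[38;2;48;12;47m[48;2;253;212;34m🬎[38;2;4;2;10m[48;2;253;212;34m🬎[38;2;4;2;10m[48;2;253;212;34m🬎[38;2;4;2;10m[48;2;253;212;34m🬎[38;2;4;2;10m[48;2;253;212;34m🬎[38;2;4;2;10m[48;2;253;212;34m🬎[38;2;12;3;25m[48;2;253;212;34m🬎[38;2;46;11;45m[48;2;253;212;34m🬎[0m
[38;2;4;2;10m[48;2;4;2;10m [38;2;6;2;13m[48;2;19;4;35m🬲[38;2;201;54;78m[48;2;23;5;38m🬀[38;2;6;2;14m[48;2;4;2;10m🬂[38;2;6;2;14m[48;2;4;2;10m🬂[38;2;6;2;14m[48;2;4;2;10m🬂[38;2;6;2;14m[48;2;4;2;10m🬂[38;2;6;2;14m[48;2;4;2;10m🬂[38;2;17;4;32m[48;2;23;5;42m🬊[38;2;204;60;74m[48;2;29;7;42m🬁[0m
[38;2;4;2;10m[48;2;4;2;10m [38;2;4;2;10m[48;2;9;2;18m▌[38;2;30;7;53m[48;2;4;2;10m▌[38;2;4;2;10m[48;2;4;2;11m🬬[38;2;4;2;10m[48;2;4;2;10m [38;2;4;2;10m[48;2;4;2;10m [38;2;4;2;10m[48;2;4;2;11m🬬[38;2;4;2;10m[48;2;4;2;10m [38;2;28;6;51m[48;2;44;10;77m🬊[38;2;4;2;10m[48;2;53;12;85m▌[0m
[38;2;5;2;12m[48;2;254;245;48m🬂[38;2;6;2;14m[48;2;254;243;47m🬂[38;2;15;4;28m[48;2;254;245;48m🬂[38;2;5;2;13m[48;2;254;246;48m🬂[38;2;5;2;13m[48;2;254;243;47m🬂[38;2;5;2;13m[48;2;254;245;47m🬂[38;2;6;2;13m[48;2;254;247;48m🬂[38;2;5;2;12m[48;2;254;243;47m🬂[38;2;152;49;75m[48;2;254;243;47m🬊[38;2;48;12;54m[48;2;242;192;48m🬆[0m
[38;2;228;145;59m[48;2;23;6;42m🬎[38;2;228;145;60m[48;2;23;5;41m🬎[38;2;228;146;59m[48;2;27;6;48m🬎[38;2;228;145;59m[48;2;23;5;41m🬎[38;2;236;174;54m[48;2;82;22;53m🬌[38;2;228;145;59m[48;2;23;5;41m🬎[38;2;228;145;60m[48;2;23;6;42m🬎[38;2;228;145;59m[48;2;23;5;41m🬎[38;2;254;234;43m[48;2;143;43;78m🬋[38;2;230;149;57m[48;2;40;9;65m🬎[0m
</frame>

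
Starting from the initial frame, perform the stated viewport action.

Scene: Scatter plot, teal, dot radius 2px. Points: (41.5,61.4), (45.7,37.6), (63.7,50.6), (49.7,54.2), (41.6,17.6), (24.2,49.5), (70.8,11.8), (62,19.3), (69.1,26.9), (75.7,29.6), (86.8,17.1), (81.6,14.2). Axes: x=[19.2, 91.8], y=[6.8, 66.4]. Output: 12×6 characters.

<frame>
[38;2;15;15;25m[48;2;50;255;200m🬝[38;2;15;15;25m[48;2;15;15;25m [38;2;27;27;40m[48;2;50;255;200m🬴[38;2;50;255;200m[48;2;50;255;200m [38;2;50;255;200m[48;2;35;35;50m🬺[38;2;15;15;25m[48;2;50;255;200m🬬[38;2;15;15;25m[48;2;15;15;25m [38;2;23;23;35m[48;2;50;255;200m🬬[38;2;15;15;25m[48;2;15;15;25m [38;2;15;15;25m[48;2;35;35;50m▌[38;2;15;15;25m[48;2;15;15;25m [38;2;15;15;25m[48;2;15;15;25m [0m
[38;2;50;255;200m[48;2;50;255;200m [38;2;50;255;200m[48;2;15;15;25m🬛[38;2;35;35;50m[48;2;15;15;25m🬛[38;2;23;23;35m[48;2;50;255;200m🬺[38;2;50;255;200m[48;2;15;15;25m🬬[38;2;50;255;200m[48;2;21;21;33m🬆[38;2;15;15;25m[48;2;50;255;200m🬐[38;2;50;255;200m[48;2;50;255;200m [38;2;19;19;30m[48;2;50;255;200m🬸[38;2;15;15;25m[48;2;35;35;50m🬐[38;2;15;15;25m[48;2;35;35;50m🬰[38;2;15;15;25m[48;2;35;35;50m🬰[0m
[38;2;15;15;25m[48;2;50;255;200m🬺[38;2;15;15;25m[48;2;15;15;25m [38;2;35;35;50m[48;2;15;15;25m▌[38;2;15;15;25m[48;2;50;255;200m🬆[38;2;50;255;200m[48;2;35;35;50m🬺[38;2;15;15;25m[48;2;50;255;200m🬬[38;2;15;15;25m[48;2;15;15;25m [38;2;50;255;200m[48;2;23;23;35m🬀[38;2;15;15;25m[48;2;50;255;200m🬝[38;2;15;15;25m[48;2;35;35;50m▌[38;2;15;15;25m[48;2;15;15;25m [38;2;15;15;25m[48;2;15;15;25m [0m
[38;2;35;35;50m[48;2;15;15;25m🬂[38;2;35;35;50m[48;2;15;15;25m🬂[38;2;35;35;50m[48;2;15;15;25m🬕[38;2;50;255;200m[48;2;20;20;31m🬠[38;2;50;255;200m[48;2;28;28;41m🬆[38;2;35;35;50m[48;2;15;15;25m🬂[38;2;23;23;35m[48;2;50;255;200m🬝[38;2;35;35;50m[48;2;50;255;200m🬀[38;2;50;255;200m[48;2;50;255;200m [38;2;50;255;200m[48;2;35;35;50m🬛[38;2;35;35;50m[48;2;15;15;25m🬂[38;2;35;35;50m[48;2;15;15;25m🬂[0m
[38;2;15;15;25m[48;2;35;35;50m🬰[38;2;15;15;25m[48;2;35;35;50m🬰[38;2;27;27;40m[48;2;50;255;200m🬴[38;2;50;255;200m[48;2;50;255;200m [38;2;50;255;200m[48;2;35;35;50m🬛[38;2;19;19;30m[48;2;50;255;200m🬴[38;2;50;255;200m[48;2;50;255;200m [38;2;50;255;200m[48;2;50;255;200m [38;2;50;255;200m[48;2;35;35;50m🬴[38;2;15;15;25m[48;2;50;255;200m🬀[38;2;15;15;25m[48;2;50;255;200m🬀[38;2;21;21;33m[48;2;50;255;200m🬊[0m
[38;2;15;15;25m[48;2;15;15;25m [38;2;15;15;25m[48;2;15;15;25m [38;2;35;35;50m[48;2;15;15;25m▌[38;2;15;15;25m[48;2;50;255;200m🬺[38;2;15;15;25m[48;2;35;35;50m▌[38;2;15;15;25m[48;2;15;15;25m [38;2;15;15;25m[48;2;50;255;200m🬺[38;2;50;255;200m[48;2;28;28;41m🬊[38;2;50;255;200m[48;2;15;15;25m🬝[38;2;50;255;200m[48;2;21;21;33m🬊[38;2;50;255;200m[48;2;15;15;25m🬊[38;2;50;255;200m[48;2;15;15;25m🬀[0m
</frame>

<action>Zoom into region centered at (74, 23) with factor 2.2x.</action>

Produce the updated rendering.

<frame>
[38;2;15;15;25m[48;2;15;15;25m [38;2;15;15;25m[48;2;15;15;25m [38;2;35;35;50m[48;2;15;15;25m▌[38;2;15;15;25m[48;2;15;15;25m [38;2;15;15;25m[48;2;35;35;50m▌[38;2;15;15;25m[48;2;15;15;25m [38;2;15;15;25m[48;2;50;255;200m🬬[38;2;35;35;50m[48;2;15;15;25m▌[38;2;15;15;25m[48;2;15;15;25m [38;2;15;15;25m[48;2;35;35;50m▌[38;2;15;15;25m[48;2;15;15;25m [38;2;15;15;25m[48;2;15;15;25m [0m
[38;2;15;15;25m[48;2;35;35;50m🬰[38;2;15;15;25m[48;2;35;35;50m🬰[38;2;35;35;50m[48;2;15;15;25m🬛[38;2;23;23;35m[48;2;50;255;200m🬝[38;2;28;28;41m[48;2;50;255;200m🬊[38;2;15;15;25m[48;2;50;255;200m🬐[38;2;50;255;200m[48;2;50;255;200m [38;2;27;27;40m[48;2;50;255;200m🬸[38;2;15;15;25m[48;2;35;35;50m🬰[38;2;15;15;25m[48;2;35;35;50m🬐[38;2;15;15;25m[48;2;35;35;50m🬰[38;2;15;15;25m[48;2;35;35;50m🬰[0m
[38;2;15;15;25m[48;2;15;15;25m [38;2;15;15;25m[48;2;50;255;200m🬝[38;2;35;35;50m[48;2;15;15;25m▌[38;2;50;255;200m[48;2;15;15;25m🬊[38;2;50;255;200m[48;2;35;35;50m🬝[38;2;50;255;200m[48;2;15;15;25m🬀[38;2;50;255;200m[48;2;15;15;25m🬀[38;2;35;35;50m[48;2;15;15;25m▌[38;2;15;15;25m[48;2;15;15;25m [38;2;15;15;25m[48;2;35;35;50m▌[38;2;15;15;25m[48;2;15;15;25m [38;2;15;15;25m[48;2;15;15;25m [0m
[38;2;23;23;35m[48;2;50;255;200m🬴[38;2;50;255;200m[48;2;50;255;200m [38;2;50;255;200m[48;2;25;25;37m🬛[38;2;35;35;50m[48;2;15;15;25m🬂[38;2;35;35;50m[48;2;15;15;25m🬨[38;2;35;35;50m[48;2;15;15;25m🬂[38;2;35;35;50m[48;2;15;15;25m🬂[38;2;35;35;50m[48;2;15;15;25m🬕[38;2;35;35;50m[48;2;15;15;25m🬂[38;2;27;27;40m[48;2;50;255;200m🬝[38;2;50;255;200m[48;2;28;28;41m🬱[38;2;35;35;50m[48;2;15;15;25m🬂[0m
[38;2;15;15;25m[48;2;35;35;50m🬰[38;2;23;23;35m[48;2;50;255;200m🬺[38;2;35;35;50m[48;2;15;15;25m🬛[38;2;15;15;25m[48;2;35;35;50m🬰[38;2;28;28;41m[48;2;50;255;200m🬆[38;2;23;23;35m[48;2;50;255;200m🬬[38;2;15;15;25m[48;2;35;35;50m🬰[38;2;28;28;41m[48;2;50;255;200m🬆[38;2;50;255;200m[48;2;15;15;25m🬺[38;2;50;255;200m[48;2;35;35;50m🬙[38;2;50;255;200m[48;2;15;15;25m🬝[38;2;50;255;200m[48;2;23;23;35m🬀[0m
[38;2;15;15;25m[48;2;15;15;25m [38;2;15;15;25m[48;2;15;15;25m [38;2;35;35;50m[48;2;15;15;25m▌[38;2;15;15;25m[48;2;50;255;200m🬺[38;2;50;255;200m[48;2;15;15;25m🬬[38;2;50;255;200m[48;2;15;15;25m🬆[38;2;15;15;25m[48;2;15;15;25m [38;2;50;255;200m[48;2;27;27;40m🬁[38;2;50;255;200m[48;2;15;15;25m🬆[38;2;15;15;25m[48;2;35;35;50m▌[38;2;15;15;25m[48;2;15;15;25m [38;2;15;15;25m[48;2;15;15;25m [0m
</frame>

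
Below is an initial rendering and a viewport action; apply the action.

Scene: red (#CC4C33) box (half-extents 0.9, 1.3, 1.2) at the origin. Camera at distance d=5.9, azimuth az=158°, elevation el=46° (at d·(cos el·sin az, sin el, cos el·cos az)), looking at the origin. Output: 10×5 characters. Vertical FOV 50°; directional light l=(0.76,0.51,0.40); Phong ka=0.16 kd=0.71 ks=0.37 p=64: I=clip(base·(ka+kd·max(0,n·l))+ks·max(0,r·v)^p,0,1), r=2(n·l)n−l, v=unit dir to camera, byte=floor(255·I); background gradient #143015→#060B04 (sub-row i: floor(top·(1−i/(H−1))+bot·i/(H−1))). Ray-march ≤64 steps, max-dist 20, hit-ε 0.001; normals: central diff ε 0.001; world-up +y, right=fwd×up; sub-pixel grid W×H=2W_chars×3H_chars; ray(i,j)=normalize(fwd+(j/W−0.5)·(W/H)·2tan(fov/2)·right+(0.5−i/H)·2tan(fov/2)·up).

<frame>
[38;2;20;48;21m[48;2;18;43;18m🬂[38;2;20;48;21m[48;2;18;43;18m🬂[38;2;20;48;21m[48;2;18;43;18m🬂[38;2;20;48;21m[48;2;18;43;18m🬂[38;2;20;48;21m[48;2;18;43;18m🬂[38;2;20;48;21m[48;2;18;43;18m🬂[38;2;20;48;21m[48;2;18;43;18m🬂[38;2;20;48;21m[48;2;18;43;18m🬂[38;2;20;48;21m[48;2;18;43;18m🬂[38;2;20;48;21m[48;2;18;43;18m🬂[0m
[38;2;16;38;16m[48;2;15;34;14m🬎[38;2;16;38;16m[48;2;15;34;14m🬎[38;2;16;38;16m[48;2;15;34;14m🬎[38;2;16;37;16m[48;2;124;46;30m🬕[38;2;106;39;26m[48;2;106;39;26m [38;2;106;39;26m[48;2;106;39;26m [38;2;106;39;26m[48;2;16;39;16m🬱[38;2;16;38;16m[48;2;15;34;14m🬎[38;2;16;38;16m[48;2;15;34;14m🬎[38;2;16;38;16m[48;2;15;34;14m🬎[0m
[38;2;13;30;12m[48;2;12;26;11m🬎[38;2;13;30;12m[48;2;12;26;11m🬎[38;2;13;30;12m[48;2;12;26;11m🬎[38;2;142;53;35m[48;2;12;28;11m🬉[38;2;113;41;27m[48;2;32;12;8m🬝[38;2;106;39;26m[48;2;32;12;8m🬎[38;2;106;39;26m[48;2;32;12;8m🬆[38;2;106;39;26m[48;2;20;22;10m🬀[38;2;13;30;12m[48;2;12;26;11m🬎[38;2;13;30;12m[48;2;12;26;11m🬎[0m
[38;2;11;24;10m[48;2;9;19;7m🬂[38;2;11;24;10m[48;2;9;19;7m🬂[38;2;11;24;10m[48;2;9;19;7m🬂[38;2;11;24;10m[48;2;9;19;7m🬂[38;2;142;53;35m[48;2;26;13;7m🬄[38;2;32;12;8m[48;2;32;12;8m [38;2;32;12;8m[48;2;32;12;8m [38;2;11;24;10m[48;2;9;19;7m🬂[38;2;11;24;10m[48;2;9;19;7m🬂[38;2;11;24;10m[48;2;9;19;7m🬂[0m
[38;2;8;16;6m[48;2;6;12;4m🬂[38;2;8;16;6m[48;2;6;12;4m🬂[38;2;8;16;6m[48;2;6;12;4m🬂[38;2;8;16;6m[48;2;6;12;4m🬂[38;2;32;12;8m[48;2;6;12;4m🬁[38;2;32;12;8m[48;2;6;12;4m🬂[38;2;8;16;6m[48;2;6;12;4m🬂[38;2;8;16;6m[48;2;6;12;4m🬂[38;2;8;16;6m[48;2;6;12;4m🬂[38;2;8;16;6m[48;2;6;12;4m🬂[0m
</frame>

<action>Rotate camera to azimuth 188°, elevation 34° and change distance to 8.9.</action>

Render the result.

<frame>
[38;2;20;48;21m[48;2;18;43;18m🬂[38;2;20;48;21m[48;2;18;43;18m🬂[38;2;20;48;21m[48;2;18;43;18m🬂[38;2;20;48;21m[48;2;18;43;18m🬂[38;2;20;48;21m[48;2;18;43;18m🬂[38;2;20;48;21m[48;2;18;43;18m🬂[38;2;20;48;21m[48;2;18;43;18m🬂[38;2;20;48;21m[48;2;18;43;18m🬂[38;2;20;48;21m[48;2;18;43;18m🬂[38;2;20;48;21m[48;2;18;43;18m🬂[0m
[38;2;16;38;16m[48;2;15;34;14m🬎[38;2;16;38;16m[48;2;15;34;14m🬎[38;2;16;38;16m[48;2;15;34;14m🬎[38;2;16;38;16m[48;2;15;34;14m🬎[38;2;16;37;16m[48;2;106;39;26m🬝[38;2;16;38;16m[48;2;106;39;26m🬎[38;2;16;38;16m[48;2;15;34;14m🬎[38;2;16;38;16m[48;2;15;34;14m🬎[38;2;16;38;16m[48;2;15;34;14m🬎[38;2;16;38;16m[48;2;15;34;14m🬎[0m
[38;2;13;30;12m[48;2;12;26;11m🬎[38;2;13;30;12m[48;2;12;26;11m🬎[38;2;13;30;12m[48;2;12;26;11m🬎[38;2;13;30;12m[48;2;12;26;11m🬎[38;2;106;39;26m[48;2;32;12;8m🬂[38;2;106;39;26m[48;2;32;12;8m🬂[38;2;13;30;12m[48;2;12;26;11m🬎[38;2;13;30;12m[48;2;12;26;11m🬎[38;2;13;30;12m[48;2;12;26;11m🬎[38;2;13;30;12m[48;2;12;26;11m🬎[0m
[38;2;11;24;10m[48;2;9;19;7m🬂[38;2;11;24;10m[48;2;9;19;7m🬂[38;2;11;24;10m[48;2;9;19;7m🬂[38;2;11;24;10m[48;2;9;19;7m🬂[38;2;32;12;8m[48;2;9;18;7m🬎[38;2;32;12;8m[48;2;9;18;7m🬎[38;2;11;24;10m[48;2;9;19;7m🬂[38;2;11;24;10m[48;2;9;19;7m🬂[38;2;11;24;10m[48;2;9;19;7m🬂[38;2;11;24;10m[48;2;9;19;7m🬂[0m
[38;2;8;16;6m[48;2;6;12;4m🬂[38;2;8;16;6m[48;2;6;12;4m🬂[38;2;8;16;6m[48;2;6;12;4m🬂[38;2;8;16;6m[48;2;6;12;4m🬂[38;2;8;16;6m[48;2;6;12;4m🬂[38;2;8;16;6m[48;2;6;12;4m🬂[38;2;8;16;6m[48;2;6;12;4m🬂[38;2;8;16;6m[48;2;6;12;4m🬂[38;2;8;16;6m[48;2;6;12;4m🬂[38;2;8;16;6m[48;2;6;12;4m🬂[0m
</frame>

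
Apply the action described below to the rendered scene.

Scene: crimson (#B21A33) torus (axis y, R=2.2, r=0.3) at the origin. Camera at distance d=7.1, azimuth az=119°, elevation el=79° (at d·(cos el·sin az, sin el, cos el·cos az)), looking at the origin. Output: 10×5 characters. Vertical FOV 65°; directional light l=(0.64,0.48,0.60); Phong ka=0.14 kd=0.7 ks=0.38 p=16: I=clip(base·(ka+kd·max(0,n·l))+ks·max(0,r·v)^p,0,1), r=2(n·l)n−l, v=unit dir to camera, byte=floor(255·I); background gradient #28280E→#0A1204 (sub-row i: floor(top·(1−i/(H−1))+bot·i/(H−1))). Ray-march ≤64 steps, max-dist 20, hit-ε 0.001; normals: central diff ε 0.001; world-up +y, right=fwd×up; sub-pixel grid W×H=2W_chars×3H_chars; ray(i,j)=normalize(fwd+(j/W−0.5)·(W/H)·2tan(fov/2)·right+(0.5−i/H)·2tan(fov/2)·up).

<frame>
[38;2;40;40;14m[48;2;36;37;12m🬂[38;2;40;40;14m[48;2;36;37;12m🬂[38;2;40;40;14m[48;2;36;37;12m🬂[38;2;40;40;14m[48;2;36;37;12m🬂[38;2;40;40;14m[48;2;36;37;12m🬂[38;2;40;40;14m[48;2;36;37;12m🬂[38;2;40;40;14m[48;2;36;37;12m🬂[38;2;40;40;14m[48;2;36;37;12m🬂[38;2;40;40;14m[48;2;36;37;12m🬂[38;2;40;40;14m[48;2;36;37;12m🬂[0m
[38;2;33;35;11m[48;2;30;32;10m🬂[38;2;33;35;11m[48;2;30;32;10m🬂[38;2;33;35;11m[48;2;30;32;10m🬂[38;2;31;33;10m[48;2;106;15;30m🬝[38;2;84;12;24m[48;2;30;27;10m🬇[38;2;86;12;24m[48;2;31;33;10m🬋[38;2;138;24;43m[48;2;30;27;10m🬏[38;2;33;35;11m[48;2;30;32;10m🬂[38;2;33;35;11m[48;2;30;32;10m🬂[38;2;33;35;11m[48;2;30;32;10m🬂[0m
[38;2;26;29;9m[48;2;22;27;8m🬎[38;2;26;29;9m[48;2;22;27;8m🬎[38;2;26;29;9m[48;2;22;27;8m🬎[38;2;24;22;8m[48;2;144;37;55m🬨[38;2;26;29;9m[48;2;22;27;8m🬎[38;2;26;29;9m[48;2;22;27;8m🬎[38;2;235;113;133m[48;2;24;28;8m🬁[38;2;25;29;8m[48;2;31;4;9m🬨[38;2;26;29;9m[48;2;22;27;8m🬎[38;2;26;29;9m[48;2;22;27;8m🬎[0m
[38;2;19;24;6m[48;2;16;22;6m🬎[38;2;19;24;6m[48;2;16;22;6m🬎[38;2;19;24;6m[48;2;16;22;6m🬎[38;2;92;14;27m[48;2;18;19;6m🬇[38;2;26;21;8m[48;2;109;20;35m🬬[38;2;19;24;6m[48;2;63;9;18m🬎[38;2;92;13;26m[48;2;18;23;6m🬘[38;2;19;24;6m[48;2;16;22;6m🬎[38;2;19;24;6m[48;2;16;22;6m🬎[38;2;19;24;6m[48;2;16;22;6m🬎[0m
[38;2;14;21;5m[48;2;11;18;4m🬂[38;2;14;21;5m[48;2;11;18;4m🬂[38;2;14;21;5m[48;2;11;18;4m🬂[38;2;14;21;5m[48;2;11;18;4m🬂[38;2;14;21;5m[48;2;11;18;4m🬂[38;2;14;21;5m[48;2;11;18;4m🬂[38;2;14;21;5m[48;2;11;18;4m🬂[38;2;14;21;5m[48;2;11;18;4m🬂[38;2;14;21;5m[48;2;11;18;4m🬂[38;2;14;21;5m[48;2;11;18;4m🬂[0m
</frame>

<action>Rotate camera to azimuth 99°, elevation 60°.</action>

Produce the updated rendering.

<frame>
[38;2;40;40;14m[48;2;36;37;12m🬂[38;2;40;40;14m[48;2;36;37;12m🬂[38;2;40;40;14m[48;2;36;37;12m🬂[38;2;40;40;14m[48;2;36;37;12m🬂[38;2;40;40;14m[48;2;36;37;12m🬂[38;2;40;40;14m[48;2;36;37;12m🬂[38;2;40;40;14m[48;2;36;37;12m🬂[38;2;40;40;14m[48;2;36;37;12m🬂[38;2;40;40;14m[48;2;36;37;12m🬂[38;2;40;40;14m[48;2;36;37;12m🬂[0m
[38;2;33;35;11m[48;2;30;32;10m🬂[38;2;33;35;11m[48;2;30;32;10m🬂[38;2;33;35;11m[48;2;30;32;10m🬂[38;2;33;35;11m[48;2;30;32;10m🬂[38;2;32;34;11m[48;2;85;12;24m🬎[38;2;32;34;11m[48;2;133;30;47m🬎[38;2;98;14;28m[48;2;31;33;10m🬏[38;2;33;35;11m[48;2;30;32;10m🬂[38;2;33;35;11m[48;2;30;32;10m🬂[38;2;33;35;11m[48;2;30;32;10m🬂[0m
[38;2;26;29;9m[48;2;22;27;8m🬎[38;2;26;29;9m[48;2;22;27;8m🬎[38;2;26;29;9m[48;2;22;27;8m🬎[38;2;117;16;33m[48;2;33;17;10m🬓[38;2;26;29;9m[48;2;22;27;8m🬎[38;2;26;29;9m[48;2;22;27;8m🬎[38;2;119;17;34m[48;2;24;28;8m🬉[38;2;58;8;16m[48;2;25;23;8m🬏[38;2;26;29;9m[48;2;22;27;8m🬎[38;2;26;29;9m[48;2;22;27;8m🬎[0m
[38;2;19;24;6m[48;2;16;22;6m🬎[38;2;19;24;6m[48;2;16;22;6m🬎[38;2;19;24;6m[48;2;16;22;6m🬎[38;2;122;17;35m[48;2;18;17;6m🬈[38;2;32;22;10m[48;2;201;93;111m🬬[38;2;19;24;6m[48;2;78;11;22m🬎[38;2;85;12;24m[48;2;18;23;6m🬘[38;2;31;4;9m[48;2;17;23;6m🬀[38;2;19;24;6m[48;2;16;22;6m🬎[38;2;19;24;6m[48;2;16;22;6m🬎[0m
[38;2;14;21;5m[48;2;11;18;4m🬂[38;2;14;21;5m[48;2;11;18;4m🬂[38;2;14;21;5m[48;2;11;18;4m🬂[38;2;14;21;5m[48;2;11;18;4m🬂[38;2;14;21;5m[48;2;11;18;4m🬂[38;2;14;21;5m[48;2;11;18;4m🬂[38;2;14;21;5m[48;2;11;18;4m🬂[38;2;14;21;5m[48;2;11;18;4m🬂[38;2;14;21;5m[48;2;11;18;4m🬂[38;2;14;21;5m[48;2;11;18;4m🬂[0m
</frame>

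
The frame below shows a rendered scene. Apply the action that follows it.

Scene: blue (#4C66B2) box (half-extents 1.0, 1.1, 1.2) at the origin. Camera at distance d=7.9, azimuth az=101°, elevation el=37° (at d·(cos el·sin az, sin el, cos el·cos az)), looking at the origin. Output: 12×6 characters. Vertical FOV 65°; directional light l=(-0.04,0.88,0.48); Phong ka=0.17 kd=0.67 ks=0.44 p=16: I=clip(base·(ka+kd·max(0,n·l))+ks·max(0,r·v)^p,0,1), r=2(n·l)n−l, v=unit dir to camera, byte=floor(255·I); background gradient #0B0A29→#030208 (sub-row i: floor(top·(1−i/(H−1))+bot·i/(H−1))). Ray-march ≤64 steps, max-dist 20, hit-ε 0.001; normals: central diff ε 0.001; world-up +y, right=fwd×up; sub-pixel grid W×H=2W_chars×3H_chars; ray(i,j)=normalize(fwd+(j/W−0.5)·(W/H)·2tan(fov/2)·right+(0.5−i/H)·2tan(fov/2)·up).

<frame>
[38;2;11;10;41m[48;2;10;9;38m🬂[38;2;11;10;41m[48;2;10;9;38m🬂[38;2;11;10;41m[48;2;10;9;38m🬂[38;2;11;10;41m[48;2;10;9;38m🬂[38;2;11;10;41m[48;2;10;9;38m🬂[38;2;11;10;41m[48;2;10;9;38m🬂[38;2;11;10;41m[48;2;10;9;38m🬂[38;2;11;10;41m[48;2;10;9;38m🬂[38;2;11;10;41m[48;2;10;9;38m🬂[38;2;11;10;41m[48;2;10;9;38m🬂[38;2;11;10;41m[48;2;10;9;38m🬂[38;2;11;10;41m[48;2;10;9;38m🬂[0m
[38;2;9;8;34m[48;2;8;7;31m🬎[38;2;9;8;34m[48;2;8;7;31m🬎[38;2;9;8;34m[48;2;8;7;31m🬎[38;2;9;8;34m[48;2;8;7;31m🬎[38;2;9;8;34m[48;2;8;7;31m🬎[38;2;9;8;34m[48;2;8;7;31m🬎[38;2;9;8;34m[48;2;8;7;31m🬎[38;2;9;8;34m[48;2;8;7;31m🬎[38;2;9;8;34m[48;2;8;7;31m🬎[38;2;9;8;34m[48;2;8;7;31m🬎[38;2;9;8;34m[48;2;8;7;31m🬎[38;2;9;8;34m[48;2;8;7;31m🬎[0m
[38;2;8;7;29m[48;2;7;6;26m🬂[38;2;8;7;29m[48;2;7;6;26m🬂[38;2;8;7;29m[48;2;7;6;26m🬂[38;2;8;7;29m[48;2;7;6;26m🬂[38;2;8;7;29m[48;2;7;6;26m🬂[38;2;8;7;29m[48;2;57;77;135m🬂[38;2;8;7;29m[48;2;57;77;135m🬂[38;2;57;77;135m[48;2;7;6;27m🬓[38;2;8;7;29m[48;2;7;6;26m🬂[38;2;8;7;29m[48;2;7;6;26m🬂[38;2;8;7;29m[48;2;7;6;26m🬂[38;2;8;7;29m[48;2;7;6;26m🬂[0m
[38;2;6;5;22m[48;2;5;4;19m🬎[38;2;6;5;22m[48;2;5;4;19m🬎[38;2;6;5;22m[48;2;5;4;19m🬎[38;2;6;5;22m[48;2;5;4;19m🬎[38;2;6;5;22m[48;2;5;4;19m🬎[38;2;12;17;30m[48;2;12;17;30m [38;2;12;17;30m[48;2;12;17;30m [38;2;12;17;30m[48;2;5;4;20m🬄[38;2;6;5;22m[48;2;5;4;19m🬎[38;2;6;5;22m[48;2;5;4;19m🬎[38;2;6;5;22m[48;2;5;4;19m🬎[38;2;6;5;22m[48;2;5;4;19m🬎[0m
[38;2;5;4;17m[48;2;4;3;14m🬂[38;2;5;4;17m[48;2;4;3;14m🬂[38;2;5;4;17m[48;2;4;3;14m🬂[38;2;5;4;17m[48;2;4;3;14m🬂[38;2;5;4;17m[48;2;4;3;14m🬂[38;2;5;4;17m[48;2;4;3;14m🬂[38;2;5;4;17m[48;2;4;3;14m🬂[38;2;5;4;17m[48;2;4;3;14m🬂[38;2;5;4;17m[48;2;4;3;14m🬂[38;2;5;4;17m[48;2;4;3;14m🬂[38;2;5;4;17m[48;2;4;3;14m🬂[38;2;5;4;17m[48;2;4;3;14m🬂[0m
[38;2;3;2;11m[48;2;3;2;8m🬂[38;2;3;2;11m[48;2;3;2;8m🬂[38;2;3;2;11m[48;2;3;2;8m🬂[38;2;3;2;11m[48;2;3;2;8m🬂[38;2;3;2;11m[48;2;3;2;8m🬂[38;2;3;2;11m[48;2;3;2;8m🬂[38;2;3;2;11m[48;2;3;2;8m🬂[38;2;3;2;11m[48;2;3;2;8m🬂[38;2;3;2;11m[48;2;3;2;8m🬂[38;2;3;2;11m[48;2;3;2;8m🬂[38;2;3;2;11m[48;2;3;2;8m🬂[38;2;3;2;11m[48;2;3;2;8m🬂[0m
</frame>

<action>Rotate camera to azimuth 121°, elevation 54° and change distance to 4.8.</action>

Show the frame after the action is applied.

<frame>
[38;2;11;10;41m[48;2;10;9;38m🬂[38;2;11;10;41m[48;2;10;9;38m🬂[38;2;11;10;41m[48;2;10;9;38m🬂[38;2;11;10;41m[48;2;10;9;38m🬂[38;2;11;10;41m[48;2;10;9;38m🬂[38;2;11;10;41m[48;2;10;9;38m🬂[38;2;11;10;41m[48;2;10;9;38m🬂[38;2;11;10;41m[48;2;10;9;38m🬂[38;2;11;10;41m[48;2;10;9;38m🬂[38;2;11;10;41m[48;2;10;9;38m🬂[38;2;11;10;41m[48;2;10;9;38m🬂[38;2;11;10;41m[48;2;10;9;38m🬂[0m
[38;2;9;8;34m[48;2;8;7;31m🬎[38;2;9;8;34m[48;2;8;7;31m🬎[38;2;9;8;34m[48;2;8;7;31m🬎[38;2;9;8;34m[48;2;8;7;31m🬎[38;2;8;7;33m[48;2;63;82;140m🬝[38;2;9;8;35m[48;2;59;79;137m🬂[38;2;9;8;34m[48;2;58;78;136m🬎[38;2;58;77;135m[48;2;8;7;33m🬏[38;2;9;8;34m[48;2;8;7;31m🬎[38;2;9;8;34m[48;2;8;7;31m🬎[38;2;9;8;34m[48;2;8;7;31m🬎[38;2;9;8;34m[48;2;8;7;31m🬎[0m
[38;2;8;7;29m[48;2;7;6;26m🬂[38;2;8;7;29m[48;2;7;6;26m🬂[38;2;8;7;29m[48;2;7;6;26m🬂[38;2;82;102;160m[48;2;8;8;28m🬇[38;2;72;92;150m[48;2;88;108;166m🬎[38;2;65;85;143m[48;2;75;95;152m🬎[38;2;60;80;138m[48;2;66;86;144m🬬[38;2;58;77;135m[48;2;59;79;136m🬨[38;2;57;77;135m[48;2;7;6;26m🬕[38;2;8;7;29m[48;2;7;6;26m🬂[38;2;8;7;29m[48;2;7;6;26m🬂[38;2;8;7;29m[48;2;7;6;26m🬂[0m
[38;2;6;5;22m[48;2;5;4;19m🬎[38;2;6;5;22m[48;2;5;4;19m🬎[38;2;6;5;22m[48;2;5;4;19m🬎[38;2;6;5;22m[48;2;5;4;19m🬎[38;2;12;17;30m[48;2;5;4;19m🬬[38;2;84;103;161m[48;2;12;17;30m🬂[38;2;70;90;148m[48;2;12;17;30m🬎[38;2;61;81;139m[48;2;5;4;19m🬝[38;2;6;5;22m[48;2;5;4;19m🬎[38;2;6;5;22m[48;2;5;4;19m🬎[38;2;6;5;22m[48;2;5;4;19m🬎[38;2;6;5;22m[48;2;5;4;19m🬎[0m
[38;2;5;4;17m[48;2;4;3;14m🬂[38;2;5;4;17m[48;2;4;3;14m🬂[38;2;5;4;17m[48;2;4;3;14m🬂[38;2;5;4;17m[48;2;4;3;14m🬂[38;2;5;4;17m[48;2;4;3;14m🬂[38;2;12;17;30m[48;2;4;3;14m🬂[38;2;12;17;30m[48;2;4;3;13m🬬[38;2;12;17;30m[48;2;4;3;14m🬄[38;2;5;4;17m[48;2;4;3;14m🬂[38;2;5;4;17m[48;2;4;3;14m🬂[38;2;5;4;17m[48;2;4;3;14m🬂[38;2;5;4;17m[48;2;4;3;14m🬂[0m
[38;2;3;2;11m[48;2;3;2;8m🬂[38;2;3;2;11m[48;2;3;2;8m🬂[38;2;3;2;11m[48;2;3;2;8m🬂[38;2;3;2;11m[48;2;3;2;8m🬂[38;2;3;2;11m[48;2;3;2;8m🬂[38;2;3;2;11m[48;2;3;2;8m🬂[38;2;3;2;11m[48;2;3;2;8m🬂[38;2;3;2;11m[48;2;3;2;8m🬂[38;2;3;2;11m[48;2;3;2;8m🬂[38;2;3;2;11m[48;2;3;2;8m🬂[38;2;3;2;11m[48;2;3;2;8m🬂[38;2;3;2;11m[48;2;3;2;8m🬂[0m
</frame>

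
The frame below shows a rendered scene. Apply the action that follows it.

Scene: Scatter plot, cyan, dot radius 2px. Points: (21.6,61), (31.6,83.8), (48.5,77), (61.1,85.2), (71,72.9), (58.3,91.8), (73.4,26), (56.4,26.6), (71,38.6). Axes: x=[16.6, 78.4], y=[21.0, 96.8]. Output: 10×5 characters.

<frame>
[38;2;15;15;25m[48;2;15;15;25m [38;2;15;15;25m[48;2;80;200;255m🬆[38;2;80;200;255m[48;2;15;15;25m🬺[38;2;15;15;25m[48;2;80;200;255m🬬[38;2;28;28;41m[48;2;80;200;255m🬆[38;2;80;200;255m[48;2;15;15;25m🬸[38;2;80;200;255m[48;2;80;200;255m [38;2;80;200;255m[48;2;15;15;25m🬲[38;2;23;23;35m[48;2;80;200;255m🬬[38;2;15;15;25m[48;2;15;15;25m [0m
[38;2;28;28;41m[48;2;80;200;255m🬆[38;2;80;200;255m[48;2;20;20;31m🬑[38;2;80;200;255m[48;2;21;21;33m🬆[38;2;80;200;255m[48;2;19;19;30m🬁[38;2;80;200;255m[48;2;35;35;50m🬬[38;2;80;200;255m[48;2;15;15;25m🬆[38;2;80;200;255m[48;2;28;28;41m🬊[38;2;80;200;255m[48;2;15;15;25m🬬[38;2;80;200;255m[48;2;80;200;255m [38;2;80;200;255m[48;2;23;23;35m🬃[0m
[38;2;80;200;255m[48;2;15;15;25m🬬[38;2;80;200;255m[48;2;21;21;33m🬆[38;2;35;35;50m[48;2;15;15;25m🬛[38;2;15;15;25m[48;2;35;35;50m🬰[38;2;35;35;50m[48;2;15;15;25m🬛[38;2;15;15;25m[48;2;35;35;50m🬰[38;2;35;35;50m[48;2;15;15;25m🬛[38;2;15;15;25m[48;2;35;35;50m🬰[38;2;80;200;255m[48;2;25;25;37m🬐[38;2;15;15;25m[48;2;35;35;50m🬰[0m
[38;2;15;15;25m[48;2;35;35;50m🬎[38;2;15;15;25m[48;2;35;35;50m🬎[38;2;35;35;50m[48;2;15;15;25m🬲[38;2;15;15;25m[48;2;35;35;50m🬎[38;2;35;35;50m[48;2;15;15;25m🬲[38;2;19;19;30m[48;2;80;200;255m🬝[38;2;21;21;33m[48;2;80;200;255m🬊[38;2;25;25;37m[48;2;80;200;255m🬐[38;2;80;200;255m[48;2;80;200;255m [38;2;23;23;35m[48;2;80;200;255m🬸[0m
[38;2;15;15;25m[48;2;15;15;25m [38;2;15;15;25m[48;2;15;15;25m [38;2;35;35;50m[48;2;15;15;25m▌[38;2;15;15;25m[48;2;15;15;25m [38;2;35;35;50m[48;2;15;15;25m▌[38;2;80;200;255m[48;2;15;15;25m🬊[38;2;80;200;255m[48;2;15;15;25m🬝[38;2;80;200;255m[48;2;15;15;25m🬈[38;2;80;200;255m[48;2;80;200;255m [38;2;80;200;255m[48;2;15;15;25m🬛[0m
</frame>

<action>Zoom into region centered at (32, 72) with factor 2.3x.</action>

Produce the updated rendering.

<frame>
[38;2;15;15;25m[48;2;15;15;25m [38;2;15;15;25m[48;2;15;15;25m [38;2;35;35;50m[48;2;15;15;25m▌[38;2;15;15;25m[48;2;80;200;255m🬴[38;2;80;200;255m[48;2;80;200;255m [38;2;80;200;255m[48;2;15;15;25m🬛[38;2;35;35;50m[48;2;15;15;25m▌[38;2;15;15;25m[48;2;15;15;25m [38;2;35;35;50m[48;2;15;15;25m▌[38;2;15;15;25m[48;2;15;15;25m [0m
[38;2;35;35;50m[48;2;15;15;25m🬂[38;2;35;35;50m[48;2;15;15;25m🬂[38;2;35;35;50m[48;2;15;15;25m🬕[38;2;35;35;50m[48;2;15;15;25m🬂[38;2;80;200;255m[48;2;27;27;40m🬁[38;2;35;35;50m[48;2;15;15;25m🬂[38;2;35;35;50m[48;2;15;15;25m🬕[38;2;35;35;50m[48;2;15;15;25m🬂[38;2;35;35;50m[48;2;15;15;25m🬕[38;2;35;35;50m[48;2;15;15;25m🬂[0m
[38;2;15;15;25m[48;2;35;35;50m🬰[38;2;15;15;25m[48;2;35;35;50m🬰[38;2;35;35;50m[48;2;15;15;25m🬛[38;2;15;15;25m[48;2;35;35;50m🬰[38;2;35;35;50m[48;2;15;15;25m🬛[38;2;15;15;25m[48;2;35;35;50m🬰[38;2;35;35;50m[48;2;15;15;25m🬛[38;2;15;15;25m[48;2;35;35;50m🬰[38;2;35;35;50m[48;2;15;15;25m🬛[38;2;15;15;25m[48;2;35;35;50m🬰[0m
[38;2;15;15;25m[48;2;80;200;255m🬆[38;2;80;200;255m[48;2;15;15;25m🬺[38;2;27;27;40m[48;2;80;200;255m🬬[38;2;15;15;25m[48;2;35;35;50m🬎[38;2;35;35;50m[48;2;15;15;25m🬲[38;2;15;15;25m[48;2;35;35;50m🬎[38;2;35;35;50m[48;2;15;15;25m🬲[38;2;15;15;25m[48;2;35;35;50m🬎[38;2;35;35;50m[48;2;15;15;25m🬲[38;2;15;15;25m[48;2;35;35;50m🬎[0m
[38;2;15;15;25m[48;2;80;200;255m🬺[38;2;80;200;255m[48;2;15;15;25m🬆[38;2;35;35;50m[48;2;15;15;25m▌[38;2;15;15;25m[48;2;15;15;25m [38;2;35;35;50m[48;2;15;15;25m▌[38;2;15;15;25m[48;2;15;15;25m [38;2;35;35;50m[48;2;15;15;25m▌[38;2;15;15;25m[48;2;15;15;25m [38;2;35;35;50m[48;2;15;15;25m▌[38;2;15;15;25m[48;2;15;15;25m [0m
</frame>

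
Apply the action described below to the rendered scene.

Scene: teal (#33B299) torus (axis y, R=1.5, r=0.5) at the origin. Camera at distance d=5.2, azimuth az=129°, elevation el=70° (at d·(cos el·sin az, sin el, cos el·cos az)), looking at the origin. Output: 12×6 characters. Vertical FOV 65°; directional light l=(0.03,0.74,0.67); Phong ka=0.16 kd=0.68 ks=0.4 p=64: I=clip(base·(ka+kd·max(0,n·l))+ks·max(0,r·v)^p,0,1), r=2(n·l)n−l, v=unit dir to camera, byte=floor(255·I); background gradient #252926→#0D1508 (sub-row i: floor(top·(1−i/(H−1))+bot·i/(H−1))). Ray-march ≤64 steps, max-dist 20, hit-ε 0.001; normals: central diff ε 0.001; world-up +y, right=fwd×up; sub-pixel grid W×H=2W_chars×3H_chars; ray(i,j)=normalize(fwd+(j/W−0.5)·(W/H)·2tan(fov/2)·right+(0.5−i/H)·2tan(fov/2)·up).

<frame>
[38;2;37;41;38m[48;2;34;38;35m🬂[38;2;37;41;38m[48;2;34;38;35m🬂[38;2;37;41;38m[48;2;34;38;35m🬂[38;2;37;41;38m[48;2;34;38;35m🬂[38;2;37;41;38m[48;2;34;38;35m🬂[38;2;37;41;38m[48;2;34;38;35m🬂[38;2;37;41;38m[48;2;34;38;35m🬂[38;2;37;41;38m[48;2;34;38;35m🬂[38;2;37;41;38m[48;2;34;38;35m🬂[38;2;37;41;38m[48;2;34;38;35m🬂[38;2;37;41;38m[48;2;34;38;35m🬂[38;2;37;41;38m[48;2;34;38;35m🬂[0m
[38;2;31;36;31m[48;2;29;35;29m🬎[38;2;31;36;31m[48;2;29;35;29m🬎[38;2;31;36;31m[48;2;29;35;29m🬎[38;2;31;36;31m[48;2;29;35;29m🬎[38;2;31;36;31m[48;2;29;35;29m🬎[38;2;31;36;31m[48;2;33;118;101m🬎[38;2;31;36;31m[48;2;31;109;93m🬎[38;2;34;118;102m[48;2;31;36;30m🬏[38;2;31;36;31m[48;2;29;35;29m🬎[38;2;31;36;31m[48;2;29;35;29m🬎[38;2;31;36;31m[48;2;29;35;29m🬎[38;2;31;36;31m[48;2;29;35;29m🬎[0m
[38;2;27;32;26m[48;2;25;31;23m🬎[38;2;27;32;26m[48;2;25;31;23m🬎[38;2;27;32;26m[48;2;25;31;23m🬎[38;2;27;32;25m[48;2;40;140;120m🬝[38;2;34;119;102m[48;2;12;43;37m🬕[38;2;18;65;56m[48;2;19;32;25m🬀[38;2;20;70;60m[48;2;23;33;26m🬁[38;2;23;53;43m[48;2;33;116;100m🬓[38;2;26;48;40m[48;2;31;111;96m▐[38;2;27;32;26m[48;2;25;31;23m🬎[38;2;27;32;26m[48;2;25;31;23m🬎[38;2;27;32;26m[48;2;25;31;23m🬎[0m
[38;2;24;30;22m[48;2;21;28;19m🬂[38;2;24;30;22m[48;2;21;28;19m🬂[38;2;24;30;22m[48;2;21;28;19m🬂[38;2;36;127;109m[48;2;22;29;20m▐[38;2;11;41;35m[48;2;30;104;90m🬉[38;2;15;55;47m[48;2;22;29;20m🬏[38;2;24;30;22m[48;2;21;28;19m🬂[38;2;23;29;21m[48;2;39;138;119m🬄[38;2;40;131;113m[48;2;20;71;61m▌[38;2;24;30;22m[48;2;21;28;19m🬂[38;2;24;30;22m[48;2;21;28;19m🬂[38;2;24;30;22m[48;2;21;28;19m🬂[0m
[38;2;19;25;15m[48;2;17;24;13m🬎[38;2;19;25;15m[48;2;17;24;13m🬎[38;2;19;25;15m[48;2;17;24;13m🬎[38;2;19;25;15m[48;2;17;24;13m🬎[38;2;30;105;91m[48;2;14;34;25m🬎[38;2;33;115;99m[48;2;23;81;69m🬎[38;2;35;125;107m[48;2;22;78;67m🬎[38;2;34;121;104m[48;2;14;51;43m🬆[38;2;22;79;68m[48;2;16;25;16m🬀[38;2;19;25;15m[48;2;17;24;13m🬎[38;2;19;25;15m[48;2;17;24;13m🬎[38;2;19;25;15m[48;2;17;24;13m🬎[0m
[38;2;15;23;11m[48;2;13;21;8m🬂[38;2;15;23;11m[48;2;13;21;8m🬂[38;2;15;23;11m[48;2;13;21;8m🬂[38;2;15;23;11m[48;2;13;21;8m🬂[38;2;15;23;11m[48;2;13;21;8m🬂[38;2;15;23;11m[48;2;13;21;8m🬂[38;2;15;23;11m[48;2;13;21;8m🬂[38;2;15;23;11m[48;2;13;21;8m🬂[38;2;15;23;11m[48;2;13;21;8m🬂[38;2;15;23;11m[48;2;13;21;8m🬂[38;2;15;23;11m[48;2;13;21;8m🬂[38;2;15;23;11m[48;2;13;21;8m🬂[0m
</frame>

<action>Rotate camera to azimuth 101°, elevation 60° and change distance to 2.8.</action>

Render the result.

<frame>
[38;2;37;41;38m[48;2;34;38;35m🬂[38;2;37;41;38m[48;2;34;38;35m🬂[38;2;37;41;38m[48;2;34;38;35m🬂[38;2;37;41;38m[48;2;34;38;35m🬂[38;2;35;39;36m[48;2;36;127;109m🬝[38;2;36;40;37m[48;2;33;119;102m🬎[38;2;36;40;37m[48;2;33;117;101m🬎[38;2;36;40;37m[48;2;31;109;94m🬎[38;2;37;41;38m[48;2;34;38;35m🬂[38;2;37;41;38m[48;2;34;38;35m🬂[38;2;37;41;38m[48;2;34;38;35m🬂[38;2;37;41;38m[48;2;34;38;35m🬂[0m
[38;2;31;36;31m[48;2;29;35;29m🬎[38;2;31;36;31m[48;2;29;35;29m🬎[38;2;31;36;31m[48;2;36;126;108m🬆[38;2;24;46;40m[48;2;29;101;87m🬟[38;2;26;93;80m[48;2;11;41;35m🬆[38;2;26;93;80m[48;2;12;43;37m🬂[38;2;25;90;78m[48;2;12;42;36m🬎[38;2;31;112;96m[48;2;22;80;68m🬬[38;2;35;123;105m[48;2;99;195;176m🬝[38;2;32;37;32m[48;2;33;119;102m🬂[38;2;27;96;82m[48;2;31;36;30m🬏[38;2;31;36;31m[48;2;29;35;29m🬎[0m
[38;2;27;32;26m[48;2;25;31;23m🬎[38;2;36;130;111m[48;2;27;32;26m🬷[38;2;26;95;81m[48;2;16;59;51m🬕[38;2;15;53;46m[48;2;8;28;24m🬀[38;2;8;28;24m[48;2;25;31;23m🬆[38;2;8;28;24m[48;2;26;31;24m🬀[38;2;27;32;26m[48;2;25;31;23m🬎[38;2;22;79;68m[48;2;22;31;24m🬁[38;2;33;118;101m[48;2;25;31;23m🬬[38;2;80;181;161m[48;2;41;144;123m🬀[38;2;27;97;83m[48;2;36;128;110m🬉[38;2;24;86;74m[48;2;27;32;25m🬏[0m
[38;2;40;143;123m[48;2;22;29;20m🬦[38;2;31;109;94m[48;2;43;136;118m▐[38;2;15;56;48m[48;2;24;85;73m▐[38;2;22;29;20m[48;2;8;28;24m🬇[38;2;24;30;22m[48;2;21;28;19m🬂[38;2;24;30;22m[48;2;21;28;19m🬂[38;2;24;30;22m[48;2;21;28;19m🬂[38;2;24;30;22m[48;2;21;28;19m🬂[38;2;22;29;20m[48;2;30;108;93m🬛[38;2;42;148;127m[48;2;41;143;123m🬉[38;2;39;140;120m[48;2;35;126;108m▌[38;2;18;48;40m[48;2;28;101;86m▐[0m
[38;2;39;137;118m[48;2;18;25;14m▐[38;2;41;132;114m[48;2;97;185;168m🬕[38;2;25;91;77m[48;2;32;110;95m🬊[38;2;13;47;41m[48;2;24;86;74m🬊[38;2;16;27;18m[48;2;19;69;59m🬎[38;2;13;46;39m[48;2;18;25;15m🬏[38;2;19;25;15m[48;2;17;24;13m🬎[38;2;19;25;15m[48;2;29;103;88m🬎[38;2;20;26;16m[48;2;36;128;110m🬀[38;2;39;140;120m[48;2;37;132;113m🬆[38;2;36;127;109m[48;2;32;113;97m▌[38;2;26;92;79m[48;2;14;52;45m▌[0m
[38;2;15;23;11m[48;2;13;21;8m🬂[38;2;36;128;110m[48;2;33;118;101m🬬[38;2;71;157;140m[48;2;36;123;106m🬀[38;2;30;105;90m[48;2;33;116;100m🬂[38;2;27;95;82m[48;2;32;112;96m🬂[38;2;26;94;80m[48;2;32;112;96m🬂[38;2;29;103;89m[48;2;33;116;100m🬂[38;2;33;116;100m[48;2;34;122;104m🬀[38;2;35;126;108m[48;2;33;118;102m🬎[38;2;35;123;105m[48;2;31;109;93m🬆[38;2;29;103;89m[48;2;23;81;70m🬆[38;2;18;65;56m[48;2;12;23;13m🬄[0m
</frame>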